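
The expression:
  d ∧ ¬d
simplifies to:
False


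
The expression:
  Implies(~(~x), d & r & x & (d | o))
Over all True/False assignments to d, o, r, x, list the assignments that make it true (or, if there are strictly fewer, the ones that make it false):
is false only for:
  d=False, o=False, r=False, x=True;
  d=False, o=False, r=True, x=True;
  d=False, o=True, r=False, x=True;
  d=False, o=True, r=True, x=True;
  d=True, o=False, r=False, x=True;
  d=True, o=True, r=False, x=True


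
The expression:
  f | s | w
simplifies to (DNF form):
f | s | w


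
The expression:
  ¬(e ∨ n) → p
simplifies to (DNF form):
e ∨ n ∨ p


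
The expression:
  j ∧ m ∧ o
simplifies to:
j ∧ m ∧ o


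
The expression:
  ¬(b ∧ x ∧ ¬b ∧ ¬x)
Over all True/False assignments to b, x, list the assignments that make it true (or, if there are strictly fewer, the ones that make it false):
is always true.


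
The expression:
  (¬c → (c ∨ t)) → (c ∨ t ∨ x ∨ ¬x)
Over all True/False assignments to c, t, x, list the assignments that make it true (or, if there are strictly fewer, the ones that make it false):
is always true.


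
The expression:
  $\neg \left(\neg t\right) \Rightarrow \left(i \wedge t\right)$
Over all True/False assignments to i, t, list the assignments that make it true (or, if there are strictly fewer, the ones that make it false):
is false only for:
  i=False, t=True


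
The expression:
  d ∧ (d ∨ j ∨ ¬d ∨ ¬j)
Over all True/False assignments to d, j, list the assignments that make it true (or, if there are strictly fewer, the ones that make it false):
is true only for:
  d=True, j=False;
  d=True, j=True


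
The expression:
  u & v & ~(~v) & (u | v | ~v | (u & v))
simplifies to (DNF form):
u & v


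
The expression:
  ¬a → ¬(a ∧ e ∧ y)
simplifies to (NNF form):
True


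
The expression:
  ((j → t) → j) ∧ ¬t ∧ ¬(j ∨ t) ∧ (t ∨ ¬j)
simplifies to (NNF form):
False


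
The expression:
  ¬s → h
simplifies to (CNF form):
h ∨ s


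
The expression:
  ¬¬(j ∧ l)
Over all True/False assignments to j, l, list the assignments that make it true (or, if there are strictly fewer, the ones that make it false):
is true only for:
  j=True, l=True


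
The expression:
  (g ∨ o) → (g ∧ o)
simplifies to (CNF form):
(g ∨ ¬o) ∧ (o ∨ ¬g)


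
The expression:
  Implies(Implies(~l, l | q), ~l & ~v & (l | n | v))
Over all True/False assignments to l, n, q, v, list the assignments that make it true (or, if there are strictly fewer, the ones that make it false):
is true only for:
  l=False, n=False, q=False, v=False;
  l=False, n=False, q=False, v=True;
  l=False, n=True, q=False, v=False;
  l=False, n=True, q=False, v=True;
  l=False, n=True, q=True, v=False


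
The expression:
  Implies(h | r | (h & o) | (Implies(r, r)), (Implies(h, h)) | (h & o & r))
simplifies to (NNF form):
True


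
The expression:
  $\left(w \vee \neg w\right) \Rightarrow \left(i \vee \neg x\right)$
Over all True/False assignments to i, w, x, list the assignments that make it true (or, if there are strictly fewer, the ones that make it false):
is false only for:
  i=False, w=False, x=True;
  i=False, w=True, x=True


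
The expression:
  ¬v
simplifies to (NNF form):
¬v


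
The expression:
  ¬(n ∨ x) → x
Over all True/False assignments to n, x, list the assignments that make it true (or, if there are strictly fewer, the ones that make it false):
is false only for:
  n=False, x=False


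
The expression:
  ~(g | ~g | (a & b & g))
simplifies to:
False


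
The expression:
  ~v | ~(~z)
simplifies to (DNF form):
z | ~v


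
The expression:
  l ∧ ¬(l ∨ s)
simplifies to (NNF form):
False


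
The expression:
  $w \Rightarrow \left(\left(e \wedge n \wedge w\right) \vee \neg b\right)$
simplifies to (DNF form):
$\left(e \wedge n\right) \vee \neg b \vee \neg w$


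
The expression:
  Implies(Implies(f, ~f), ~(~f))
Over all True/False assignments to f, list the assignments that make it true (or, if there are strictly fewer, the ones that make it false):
is true only for:
  f=True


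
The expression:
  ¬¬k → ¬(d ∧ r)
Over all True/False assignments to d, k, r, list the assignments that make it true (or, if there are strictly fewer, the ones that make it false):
is false only for:
  d=True, k=True, r=True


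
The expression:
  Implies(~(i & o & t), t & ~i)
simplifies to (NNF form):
t & (o | ~i)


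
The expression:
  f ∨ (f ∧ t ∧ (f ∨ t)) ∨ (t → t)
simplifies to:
True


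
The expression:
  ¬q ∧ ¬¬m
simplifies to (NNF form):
m ∧ ¬q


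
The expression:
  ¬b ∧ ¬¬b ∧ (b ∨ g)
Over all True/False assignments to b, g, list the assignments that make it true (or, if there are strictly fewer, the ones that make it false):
is never true.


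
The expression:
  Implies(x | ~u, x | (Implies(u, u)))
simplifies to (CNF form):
True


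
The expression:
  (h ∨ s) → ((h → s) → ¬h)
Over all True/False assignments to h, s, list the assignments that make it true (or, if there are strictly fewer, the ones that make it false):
is false only for:
  h=True, s=True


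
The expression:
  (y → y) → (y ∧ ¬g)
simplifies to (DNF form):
y ∧ ¬g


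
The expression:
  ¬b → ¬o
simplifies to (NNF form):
b ∨ ¬o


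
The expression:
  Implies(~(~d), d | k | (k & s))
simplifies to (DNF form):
True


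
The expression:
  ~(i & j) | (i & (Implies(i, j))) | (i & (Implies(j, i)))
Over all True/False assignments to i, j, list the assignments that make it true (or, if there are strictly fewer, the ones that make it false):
is always true.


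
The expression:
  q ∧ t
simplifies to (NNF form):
q ∧ t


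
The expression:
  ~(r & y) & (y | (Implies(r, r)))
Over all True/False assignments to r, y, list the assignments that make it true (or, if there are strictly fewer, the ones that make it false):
is false only for:
  r=True, y=True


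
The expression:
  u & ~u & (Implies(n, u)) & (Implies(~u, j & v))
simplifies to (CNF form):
False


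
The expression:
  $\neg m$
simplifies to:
$\neg m$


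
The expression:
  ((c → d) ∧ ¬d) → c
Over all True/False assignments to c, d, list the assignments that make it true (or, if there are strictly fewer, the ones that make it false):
is false only for:
  c=False, d=False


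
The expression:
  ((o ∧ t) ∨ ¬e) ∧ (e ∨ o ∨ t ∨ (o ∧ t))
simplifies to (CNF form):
(o ∨ t) ∧ (o ∨ ¬e) ∧ (t ∨ ¬e)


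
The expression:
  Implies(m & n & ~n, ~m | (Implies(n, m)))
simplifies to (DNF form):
True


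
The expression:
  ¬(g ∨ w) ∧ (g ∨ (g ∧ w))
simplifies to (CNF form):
False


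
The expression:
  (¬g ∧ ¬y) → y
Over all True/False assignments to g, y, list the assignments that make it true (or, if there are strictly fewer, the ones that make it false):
is false only for:
  g=False, y=False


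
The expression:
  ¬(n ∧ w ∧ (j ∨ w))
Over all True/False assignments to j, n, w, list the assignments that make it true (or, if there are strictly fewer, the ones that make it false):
is false only for:
  j=False, n=True, w=True;
  j=True, n=True, w=True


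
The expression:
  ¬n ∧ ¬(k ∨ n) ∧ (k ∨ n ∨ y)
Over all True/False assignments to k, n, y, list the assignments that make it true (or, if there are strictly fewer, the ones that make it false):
is true only for:
  k=False, n=False, y=True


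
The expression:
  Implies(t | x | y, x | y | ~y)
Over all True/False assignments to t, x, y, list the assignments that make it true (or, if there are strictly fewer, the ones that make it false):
is always true.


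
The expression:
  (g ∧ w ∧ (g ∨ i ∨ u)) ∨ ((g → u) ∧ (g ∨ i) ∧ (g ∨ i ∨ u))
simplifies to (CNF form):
(g ∨ i) ∧ (u ∨ w ∨ ¬g)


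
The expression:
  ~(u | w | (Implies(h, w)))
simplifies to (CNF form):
h & ~u & ~w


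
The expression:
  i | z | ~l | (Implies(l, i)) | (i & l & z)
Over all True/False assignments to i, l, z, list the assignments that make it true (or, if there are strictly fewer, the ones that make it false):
is false only for:
  i=False, l=True, z=False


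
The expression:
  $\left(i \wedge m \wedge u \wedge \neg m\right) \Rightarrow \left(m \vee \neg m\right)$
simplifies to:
$\text{True}$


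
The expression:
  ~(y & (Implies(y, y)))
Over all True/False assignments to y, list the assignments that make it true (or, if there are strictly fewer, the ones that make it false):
is true only for:
  y=False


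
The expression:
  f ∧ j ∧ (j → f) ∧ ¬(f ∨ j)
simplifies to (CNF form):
False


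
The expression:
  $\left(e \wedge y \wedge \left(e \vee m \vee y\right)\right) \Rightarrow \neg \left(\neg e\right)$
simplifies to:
$\text{True}$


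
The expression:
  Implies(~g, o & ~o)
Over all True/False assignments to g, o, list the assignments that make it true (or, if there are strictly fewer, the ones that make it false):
is true only for:
  g=True, o=False;
  g=True, o=True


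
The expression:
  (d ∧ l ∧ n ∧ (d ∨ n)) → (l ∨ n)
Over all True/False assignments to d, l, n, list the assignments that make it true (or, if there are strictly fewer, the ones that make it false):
is always true.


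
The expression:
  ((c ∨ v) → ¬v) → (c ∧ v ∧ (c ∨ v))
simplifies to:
v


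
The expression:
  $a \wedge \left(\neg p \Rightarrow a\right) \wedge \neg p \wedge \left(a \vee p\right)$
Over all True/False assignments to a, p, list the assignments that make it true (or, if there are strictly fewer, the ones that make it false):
is true only for:
  a=True, p=False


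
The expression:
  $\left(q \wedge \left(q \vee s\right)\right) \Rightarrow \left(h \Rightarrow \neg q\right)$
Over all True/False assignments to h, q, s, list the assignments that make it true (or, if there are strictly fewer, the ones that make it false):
is false only for:
  h=True, q=True, s=False;
  h=True, q=True, s=True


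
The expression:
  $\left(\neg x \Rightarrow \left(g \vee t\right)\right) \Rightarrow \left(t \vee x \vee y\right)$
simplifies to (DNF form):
$t \vee x \vee y \vee \neg g$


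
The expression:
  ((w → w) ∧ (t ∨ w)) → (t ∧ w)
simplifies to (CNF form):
(t ∨ ¬w) ∧ (w ∨ ¬t)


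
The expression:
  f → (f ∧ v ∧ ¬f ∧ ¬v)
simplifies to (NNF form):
¬f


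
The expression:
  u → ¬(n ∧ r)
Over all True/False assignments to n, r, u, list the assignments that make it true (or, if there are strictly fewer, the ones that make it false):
is false only for:
  n=True, r=True, u=True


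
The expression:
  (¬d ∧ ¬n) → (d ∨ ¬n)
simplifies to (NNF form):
True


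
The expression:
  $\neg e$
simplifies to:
$\neg e$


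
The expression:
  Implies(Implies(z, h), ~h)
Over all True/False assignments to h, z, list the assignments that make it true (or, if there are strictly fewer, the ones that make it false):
is true only for:
  h=False, z=False;
  h=False, z=True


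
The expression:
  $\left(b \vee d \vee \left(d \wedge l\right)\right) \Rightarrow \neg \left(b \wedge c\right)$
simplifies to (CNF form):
$\neg b \vee \neg c$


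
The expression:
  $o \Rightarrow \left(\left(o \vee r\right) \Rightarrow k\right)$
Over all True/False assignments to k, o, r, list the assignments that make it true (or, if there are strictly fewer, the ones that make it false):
is false only for:
  k=False, o=True, r=False;
  k=False, o=True, r=True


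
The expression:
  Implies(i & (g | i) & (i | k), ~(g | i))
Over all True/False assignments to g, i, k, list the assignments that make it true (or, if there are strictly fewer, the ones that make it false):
is true only for:
  g=False, i=False, k=False;
  g=False, i=False, k=True;
  g=True, i=False, k=False;
  g=True, i=False, k=True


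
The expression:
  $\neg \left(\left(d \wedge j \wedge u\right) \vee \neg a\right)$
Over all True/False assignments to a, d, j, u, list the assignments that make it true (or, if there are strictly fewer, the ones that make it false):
is true only for:
  a=True, d=False, j=False, u=False;
  a=True, d=False, j=False, u=True;
  a=True, d=False, j=True, u=False;
  a=True, d=False, j=True, u=True;
  a=True, d=True, j=False, u=False;
  a=True, d=True, j=False, u=True;
  a=True, d=True, j=True, u=False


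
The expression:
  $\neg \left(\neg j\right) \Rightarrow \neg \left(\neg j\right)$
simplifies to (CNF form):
$\text{True}$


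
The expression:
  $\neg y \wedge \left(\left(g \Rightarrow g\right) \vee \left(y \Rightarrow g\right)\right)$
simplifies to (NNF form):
$\neg y$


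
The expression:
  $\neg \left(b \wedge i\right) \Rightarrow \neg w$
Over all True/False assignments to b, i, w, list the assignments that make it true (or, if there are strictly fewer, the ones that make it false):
is false only for:
  b=False, i=False, w=True;
  b=False, i=True, w=True;
  b=True, i=False, w=True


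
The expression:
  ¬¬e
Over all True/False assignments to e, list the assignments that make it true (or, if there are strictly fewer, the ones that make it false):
is true only for:
  e=True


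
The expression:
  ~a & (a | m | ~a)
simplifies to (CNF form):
~a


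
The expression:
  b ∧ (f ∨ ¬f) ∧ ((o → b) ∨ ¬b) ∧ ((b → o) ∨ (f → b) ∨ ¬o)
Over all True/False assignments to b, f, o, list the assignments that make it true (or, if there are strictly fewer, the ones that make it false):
is true only for:
  b=True, f=False, o=False;
  b=True, f=False, o=True;
  b=True, f=True, o=False;
  b=True, f=True, o=True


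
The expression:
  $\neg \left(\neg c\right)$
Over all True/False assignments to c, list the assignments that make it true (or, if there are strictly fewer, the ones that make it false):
is true only for:
  c=True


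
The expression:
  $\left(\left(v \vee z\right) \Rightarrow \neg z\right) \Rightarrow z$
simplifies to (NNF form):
$z$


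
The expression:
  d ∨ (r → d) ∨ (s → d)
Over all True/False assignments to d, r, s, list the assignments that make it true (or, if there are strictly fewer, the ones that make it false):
is false only for:
  d=False, r=True, s=True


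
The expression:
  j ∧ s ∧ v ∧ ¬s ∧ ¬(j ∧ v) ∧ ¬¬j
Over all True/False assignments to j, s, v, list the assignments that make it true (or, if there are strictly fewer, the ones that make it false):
is never true.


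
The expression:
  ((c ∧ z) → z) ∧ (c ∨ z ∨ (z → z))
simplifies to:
True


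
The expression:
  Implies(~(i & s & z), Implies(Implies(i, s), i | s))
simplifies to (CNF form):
i | s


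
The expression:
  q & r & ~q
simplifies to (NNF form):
False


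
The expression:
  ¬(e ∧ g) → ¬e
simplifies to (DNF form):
g ∨ ¬e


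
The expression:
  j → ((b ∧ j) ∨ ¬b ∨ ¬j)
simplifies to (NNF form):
True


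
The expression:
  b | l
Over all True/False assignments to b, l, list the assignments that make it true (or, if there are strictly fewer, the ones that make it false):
is false only for:
  b=False, l=False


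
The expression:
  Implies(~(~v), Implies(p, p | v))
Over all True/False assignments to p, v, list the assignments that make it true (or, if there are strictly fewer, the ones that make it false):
is always true.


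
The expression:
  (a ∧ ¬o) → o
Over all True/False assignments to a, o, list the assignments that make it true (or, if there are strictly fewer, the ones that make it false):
is false only for:
  a=True, o=False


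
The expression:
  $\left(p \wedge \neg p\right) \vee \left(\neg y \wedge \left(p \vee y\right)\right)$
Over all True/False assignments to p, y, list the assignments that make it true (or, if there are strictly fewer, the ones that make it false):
is true only for:
  p=True, y=False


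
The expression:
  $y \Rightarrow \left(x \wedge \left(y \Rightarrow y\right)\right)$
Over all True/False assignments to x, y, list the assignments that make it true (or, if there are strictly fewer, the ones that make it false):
is false only for:
  x=False, y=True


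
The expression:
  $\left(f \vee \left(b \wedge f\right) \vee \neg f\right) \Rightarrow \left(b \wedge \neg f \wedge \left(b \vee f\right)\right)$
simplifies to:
$b \wedge \neg f$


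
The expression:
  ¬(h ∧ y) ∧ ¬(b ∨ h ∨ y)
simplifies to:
¬b ∧ ¬h ∧ ¬y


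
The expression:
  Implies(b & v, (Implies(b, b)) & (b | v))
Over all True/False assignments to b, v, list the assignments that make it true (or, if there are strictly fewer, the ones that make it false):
is always true.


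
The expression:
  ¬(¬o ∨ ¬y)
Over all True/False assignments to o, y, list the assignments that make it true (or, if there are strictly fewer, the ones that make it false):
is true only for:
  o=True, y=True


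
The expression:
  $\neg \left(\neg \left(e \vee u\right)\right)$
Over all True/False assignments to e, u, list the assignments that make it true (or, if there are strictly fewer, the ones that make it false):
is false only for:
  e=False, u=False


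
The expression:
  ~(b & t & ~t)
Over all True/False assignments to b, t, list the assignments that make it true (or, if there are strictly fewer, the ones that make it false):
is always true.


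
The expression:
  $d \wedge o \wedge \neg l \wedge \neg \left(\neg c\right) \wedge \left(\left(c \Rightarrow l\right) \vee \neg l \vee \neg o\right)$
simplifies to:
$c \wedge d \wedge o \wedge \neg l$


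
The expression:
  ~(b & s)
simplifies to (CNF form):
~b | ~s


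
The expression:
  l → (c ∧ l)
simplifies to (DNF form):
c ∨ ¬l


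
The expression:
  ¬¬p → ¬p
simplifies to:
¬p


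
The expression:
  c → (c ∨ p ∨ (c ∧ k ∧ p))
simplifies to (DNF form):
True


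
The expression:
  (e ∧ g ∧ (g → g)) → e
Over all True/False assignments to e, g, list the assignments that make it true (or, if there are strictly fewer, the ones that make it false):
is always true.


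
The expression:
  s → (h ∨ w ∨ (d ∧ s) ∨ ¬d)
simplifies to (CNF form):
True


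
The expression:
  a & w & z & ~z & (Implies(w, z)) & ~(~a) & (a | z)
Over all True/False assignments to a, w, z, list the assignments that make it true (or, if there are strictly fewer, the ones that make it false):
is never true.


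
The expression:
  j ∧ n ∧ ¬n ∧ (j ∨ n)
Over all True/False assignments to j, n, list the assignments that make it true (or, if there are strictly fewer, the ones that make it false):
is never true.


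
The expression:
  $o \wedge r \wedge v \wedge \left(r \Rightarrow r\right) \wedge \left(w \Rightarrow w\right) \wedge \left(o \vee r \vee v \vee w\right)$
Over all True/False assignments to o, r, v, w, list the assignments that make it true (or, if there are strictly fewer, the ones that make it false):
is true only for:
  o=True, r=True, v=True, w=False;
  o=True, r=True, v=True, w=True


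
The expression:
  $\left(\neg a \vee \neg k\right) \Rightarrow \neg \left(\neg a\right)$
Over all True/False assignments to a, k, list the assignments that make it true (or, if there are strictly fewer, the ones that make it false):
is true only for:
  a=True, k=False;
  a=True, k=True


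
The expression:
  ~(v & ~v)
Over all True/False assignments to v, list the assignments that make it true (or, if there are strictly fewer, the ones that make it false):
is always true.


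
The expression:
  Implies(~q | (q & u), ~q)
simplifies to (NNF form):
~q | ~u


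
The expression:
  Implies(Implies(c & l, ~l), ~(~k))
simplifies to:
k | (c & l)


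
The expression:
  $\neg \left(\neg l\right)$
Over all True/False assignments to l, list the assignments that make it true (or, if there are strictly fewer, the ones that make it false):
is true only for:
  l=True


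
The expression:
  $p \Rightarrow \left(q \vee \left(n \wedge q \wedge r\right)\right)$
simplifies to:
$q \vee \neg p$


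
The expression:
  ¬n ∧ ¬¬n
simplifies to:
False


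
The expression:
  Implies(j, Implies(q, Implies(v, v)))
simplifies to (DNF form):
True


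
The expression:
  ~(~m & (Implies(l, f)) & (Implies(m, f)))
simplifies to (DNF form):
m | (l & ~f)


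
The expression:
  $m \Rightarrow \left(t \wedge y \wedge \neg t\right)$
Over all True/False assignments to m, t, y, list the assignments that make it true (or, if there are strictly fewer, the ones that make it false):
is true only for:
  m=False, t=False, y=False;
  m=False, t=False, y=True;
  m=False, t=True, y=False;
  m=False, t=True, y=True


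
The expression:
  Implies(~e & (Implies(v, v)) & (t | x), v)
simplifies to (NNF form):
e | v | (~t & ~x)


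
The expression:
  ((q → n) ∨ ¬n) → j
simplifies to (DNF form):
j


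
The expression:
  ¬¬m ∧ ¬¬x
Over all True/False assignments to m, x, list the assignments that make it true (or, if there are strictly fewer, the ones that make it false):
is true only for:
  m=True, x=True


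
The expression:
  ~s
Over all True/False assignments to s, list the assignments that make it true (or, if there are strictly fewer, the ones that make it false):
is true only for:
  s=False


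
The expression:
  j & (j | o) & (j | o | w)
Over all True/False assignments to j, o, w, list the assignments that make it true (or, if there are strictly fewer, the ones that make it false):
is true only for:
  j=True, o=False, w=False;
  j=True, o=False, w=True;
  j=True, o=True, w=False;
  j=True, o=True, w=True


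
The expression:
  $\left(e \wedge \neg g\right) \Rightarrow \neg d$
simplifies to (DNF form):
$g \vee \neg d \vee \neg e$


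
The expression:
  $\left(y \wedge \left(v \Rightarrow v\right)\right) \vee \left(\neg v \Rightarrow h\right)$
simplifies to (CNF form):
$h \vee v \vee y$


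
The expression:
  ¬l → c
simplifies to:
c ∨ l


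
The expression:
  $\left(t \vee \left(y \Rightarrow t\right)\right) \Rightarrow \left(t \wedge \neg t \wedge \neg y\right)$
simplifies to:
$y \wedge \neg t$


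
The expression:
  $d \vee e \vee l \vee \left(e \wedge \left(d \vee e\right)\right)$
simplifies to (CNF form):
$d \vee e \vee l$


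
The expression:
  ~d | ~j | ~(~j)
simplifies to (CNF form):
True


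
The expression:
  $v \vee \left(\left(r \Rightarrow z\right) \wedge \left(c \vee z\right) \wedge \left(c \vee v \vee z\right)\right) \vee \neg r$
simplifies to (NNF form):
$v \vee z \vee \neg r$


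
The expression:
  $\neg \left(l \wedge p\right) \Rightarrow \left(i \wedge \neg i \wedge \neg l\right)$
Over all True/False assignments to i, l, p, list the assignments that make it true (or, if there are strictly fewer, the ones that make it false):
is true only for:
  i=False, l=True, p=True;
  i=True, l=True, p=True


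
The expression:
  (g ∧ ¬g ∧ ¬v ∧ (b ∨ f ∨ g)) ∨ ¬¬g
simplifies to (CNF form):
g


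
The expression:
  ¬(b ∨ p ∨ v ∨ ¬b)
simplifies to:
False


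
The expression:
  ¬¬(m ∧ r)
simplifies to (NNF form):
m ∧ r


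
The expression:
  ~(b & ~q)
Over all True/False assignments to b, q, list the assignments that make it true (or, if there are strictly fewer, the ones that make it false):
is false only for:
  b=True, q=False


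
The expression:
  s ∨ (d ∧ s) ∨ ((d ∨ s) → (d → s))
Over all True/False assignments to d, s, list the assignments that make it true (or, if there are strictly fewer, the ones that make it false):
is false only for:
  d=True, s=False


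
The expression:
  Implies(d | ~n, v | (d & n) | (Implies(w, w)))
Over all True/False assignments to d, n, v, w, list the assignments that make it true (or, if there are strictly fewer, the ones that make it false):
is always true.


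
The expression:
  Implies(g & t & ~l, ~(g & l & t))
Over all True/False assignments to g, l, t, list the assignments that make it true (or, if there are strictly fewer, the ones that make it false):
is always true.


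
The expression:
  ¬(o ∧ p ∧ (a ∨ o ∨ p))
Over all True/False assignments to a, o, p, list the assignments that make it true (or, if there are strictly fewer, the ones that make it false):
is false only for:
  a=False, o=True, p=True;
  a=True, o=True, p=True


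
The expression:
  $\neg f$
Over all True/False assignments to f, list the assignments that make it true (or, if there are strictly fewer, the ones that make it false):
is true only for:
  f=False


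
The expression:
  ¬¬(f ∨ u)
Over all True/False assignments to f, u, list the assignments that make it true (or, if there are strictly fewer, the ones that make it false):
is false only for:
  f=False, u=False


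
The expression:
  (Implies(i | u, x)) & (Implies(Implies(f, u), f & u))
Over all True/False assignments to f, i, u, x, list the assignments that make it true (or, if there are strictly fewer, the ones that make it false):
is true only for:
  f=True, i=False, u=False, x=False;
  f=True, i=False, u=False, x=True;
  f=True, i=False, u=True, x=True;
  f=True, i=True, u=False, x=True;
  f=True, i=True, u=True, x=True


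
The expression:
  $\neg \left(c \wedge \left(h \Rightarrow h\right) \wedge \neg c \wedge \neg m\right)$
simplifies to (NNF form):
$\text{True}$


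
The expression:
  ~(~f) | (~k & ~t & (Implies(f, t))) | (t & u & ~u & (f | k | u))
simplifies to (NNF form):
f | (~k & ~t)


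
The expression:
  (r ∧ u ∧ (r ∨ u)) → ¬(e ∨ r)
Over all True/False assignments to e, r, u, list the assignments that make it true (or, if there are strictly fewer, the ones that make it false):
is false only for:
  e=False, r=True, u=True;
  e=True, r=True, u=True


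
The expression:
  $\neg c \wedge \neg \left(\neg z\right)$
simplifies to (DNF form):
$z \wedge \neg c$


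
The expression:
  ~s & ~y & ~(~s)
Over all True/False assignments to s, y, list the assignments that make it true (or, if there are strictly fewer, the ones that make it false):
is never true.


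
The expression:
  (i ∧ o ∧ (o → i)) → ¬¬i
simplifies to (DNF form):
True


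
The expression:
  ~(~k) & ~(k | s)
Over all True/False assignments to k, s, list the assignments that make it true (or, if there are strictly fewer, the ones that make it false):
is never true.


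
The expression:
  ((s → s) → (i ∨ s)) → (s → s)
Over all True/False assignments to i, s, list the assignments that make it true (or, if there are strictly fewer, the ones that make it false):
is always true.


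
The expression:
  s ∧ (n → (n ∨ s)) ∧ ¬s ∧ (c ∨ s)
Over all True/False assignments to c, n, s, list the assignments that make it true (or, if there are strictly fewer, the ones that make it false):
is never true.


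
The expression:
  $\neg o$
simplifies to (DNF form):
$\neg o$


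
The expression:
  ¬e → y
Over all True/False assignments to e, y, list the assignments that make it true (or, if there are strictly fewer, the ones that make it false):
is false only for:
  e=False, y=False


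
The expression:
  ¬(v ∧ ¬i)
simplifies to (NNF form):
i ∨ ¬v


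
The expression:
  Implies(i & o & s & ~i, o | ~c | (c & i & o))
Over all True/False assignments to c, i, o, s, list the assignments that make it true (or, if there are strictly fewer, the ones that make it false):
is always true.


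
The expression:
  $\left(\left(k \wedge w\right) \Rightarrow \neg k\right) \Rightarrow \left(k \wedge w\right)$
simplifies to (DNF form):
$k \wedge w$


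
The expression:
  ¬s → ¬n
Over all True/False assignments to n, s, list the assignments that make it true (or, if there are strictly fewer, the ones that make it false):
is false only for:
  n=True, s=False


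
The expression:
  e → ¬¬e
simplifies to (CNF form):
True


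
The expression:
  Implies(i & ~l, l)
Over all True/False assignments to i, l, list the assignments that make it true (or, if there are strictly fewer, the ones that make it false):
is false only for:
  i=True, l=False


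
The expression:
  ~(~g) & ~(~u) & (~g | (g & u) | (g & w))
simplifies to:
g & u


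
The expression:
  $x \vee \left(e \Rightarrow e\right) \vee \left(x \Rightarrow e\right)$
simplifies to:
$\text{True}$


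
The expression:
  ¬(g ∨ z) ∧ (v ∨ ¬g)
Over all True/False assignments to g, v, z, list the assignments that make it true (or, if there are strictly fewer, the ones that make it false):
is true only for:
  g=False, v=False, z=False;
  g=False, v=True, z=False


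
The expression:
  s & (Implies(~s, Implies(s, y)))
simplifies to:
s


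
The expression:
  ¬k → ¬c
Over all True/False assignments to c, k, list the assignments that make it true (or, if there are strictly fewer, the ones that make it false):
is false only for:
  c=True, k=False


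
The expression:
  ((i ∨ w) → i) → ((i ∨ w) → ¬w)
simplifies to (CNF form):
¬i ∨ ¬w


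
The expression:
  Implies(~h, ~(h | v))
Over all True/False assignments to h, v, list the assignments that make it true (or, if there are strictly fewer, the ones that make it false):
is false only for:
  h=False, v=True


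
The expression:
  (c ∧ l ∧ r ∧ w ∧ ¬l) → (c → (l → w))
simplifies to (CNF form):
True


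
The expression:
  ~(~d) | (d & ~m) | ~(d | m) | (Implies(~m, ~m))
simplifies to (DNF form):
True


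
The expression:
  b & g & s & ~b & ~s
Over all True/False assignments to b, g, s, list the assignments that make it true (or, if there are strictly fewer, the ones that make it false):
is never true.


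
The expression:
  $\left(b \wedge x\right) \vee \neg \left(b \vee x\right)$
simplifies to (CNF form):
$\left(b \vee \neg x\right) \wedge \left(x \vee \neg b\right)$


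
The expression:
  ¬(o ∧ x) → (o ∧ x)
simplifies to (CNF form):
o ∧ x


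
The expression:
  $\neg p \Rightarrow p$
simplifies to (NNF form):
$p$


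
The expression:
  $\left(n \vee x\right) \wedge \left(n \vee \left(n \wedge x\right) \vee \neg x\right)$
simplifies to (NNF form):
$n$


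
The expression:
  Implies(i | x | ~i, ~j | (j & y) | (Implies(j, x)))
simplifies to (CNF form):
x | y | ~j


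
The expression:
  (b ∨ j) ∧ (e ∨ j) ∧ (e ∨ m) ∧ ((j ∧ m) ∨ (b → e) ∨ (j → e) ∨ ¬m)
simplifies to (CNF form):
(b ∨ j) ∧ (e ∨ j) ∧ (e ∨ m)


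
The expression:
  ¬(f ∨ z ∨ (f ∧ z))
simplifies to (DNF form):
¬f ∧ ¬z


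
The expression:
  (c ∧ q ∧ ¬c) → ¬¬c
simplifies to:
True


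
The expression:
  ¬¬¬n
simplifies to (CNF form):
¬n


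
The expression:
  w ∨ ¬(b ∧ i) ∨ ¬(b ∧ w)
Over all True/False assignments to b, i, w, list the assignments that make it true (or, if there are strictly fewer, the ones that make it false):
is always true.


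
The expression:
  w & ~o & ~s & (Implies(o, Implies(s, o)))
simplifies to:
w & ~o & ~s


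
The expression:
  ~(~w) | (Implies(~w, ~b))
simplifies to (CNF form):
w | ~b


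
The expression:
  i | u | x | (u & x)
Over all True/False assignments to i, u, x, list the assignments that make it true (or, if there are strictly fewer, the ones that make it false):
is false only for:
  i=False, u=False, x=False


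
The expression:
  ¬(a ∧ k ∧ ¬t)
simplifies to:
t ∨ ¬a ∨ ¬k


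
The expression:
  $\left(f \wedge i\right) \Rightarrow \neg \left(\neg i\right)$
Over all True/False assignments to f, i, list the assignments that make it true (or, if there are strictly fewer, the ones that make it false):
is always true.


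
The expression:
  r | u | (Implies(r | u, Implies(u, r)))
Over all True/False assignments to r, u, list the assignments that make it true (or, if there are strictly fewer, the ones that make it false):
is always true.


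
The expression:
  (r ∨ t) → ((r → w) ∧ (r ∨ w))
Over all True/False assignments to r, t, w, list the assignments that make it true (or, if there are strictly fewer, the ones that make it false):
is false only for:
  r=False, t=True, w=False;
  r=True, t=False, w=False;
  r=True, t=True, w=False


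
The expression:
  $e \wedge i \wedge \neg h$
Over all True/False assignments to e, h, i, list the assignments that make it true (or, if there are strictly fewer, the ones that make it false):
is true only for:
  e=True, h=False, i=True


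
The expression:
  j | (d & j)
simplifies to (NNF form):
j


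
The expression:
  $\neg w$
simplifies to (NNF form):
$\neg w$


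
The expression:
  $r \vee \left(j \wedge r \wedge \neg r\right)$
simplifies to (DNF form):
$r$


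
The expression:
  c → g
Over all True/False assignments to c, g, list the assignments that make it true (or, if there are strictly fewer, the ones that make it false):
is false only for:
  c=True, g=False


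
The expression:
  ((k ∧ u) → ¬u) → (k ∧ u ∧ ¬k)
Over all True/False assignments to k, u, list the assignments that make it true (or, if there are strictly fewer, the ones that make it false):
is true only for:
  k=True, u=True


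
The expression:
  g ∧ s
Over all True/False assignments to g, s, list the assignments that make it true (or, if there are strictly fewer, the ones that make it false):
is true only for:
  g=True, s=True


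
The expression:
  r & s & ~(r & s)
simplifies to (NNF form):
False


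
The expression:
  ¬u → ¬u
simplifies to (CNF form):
True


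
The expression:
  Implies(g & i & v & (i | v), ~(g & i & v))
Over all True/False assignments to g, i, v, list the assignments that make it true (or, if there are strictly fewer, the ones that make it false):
is false only for:
  g=True, i=True, v=True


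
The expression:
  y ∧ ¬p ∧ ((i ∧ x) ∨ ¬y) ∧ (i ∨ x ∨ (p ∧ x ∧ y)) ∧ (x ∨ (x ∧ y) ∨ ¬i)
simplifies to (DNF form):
i ∧ x ∧ y ∧ ¬p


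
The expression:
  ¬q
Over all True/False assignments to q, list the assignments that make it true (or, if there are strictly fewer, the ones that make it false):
is true only for:
  q=False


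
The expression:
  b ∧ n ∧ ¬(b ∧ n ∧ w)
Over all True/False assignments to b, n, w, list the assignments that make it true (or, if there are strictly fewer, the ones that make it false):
is true only for:
  b=True, n=True, w=False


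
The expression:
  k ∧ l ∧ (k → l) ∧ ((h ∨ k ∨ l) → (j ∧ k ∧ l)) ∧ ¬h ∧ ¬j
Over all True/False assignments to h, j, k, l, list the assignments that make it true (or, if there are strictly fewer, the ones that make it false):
is never true.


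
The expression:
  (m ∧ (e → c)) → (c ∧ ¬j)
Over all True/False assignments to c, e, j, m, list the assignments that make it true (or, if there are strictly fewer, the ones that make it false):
is false only for:
  c=False, e=False, j=False, m=True;
  c=False, e=False, j=True, m=True;
  c=True, e=False, j=True, m=True;
  c=True, e=True, j=True, m=True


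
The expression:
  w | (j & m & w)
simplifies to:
w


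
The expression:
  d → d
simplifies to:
True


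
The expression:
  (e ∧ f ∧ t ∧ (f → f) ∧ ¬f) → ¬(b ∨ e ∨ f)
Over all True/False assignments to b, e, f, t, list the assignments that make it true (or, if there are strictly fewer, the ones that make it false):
is always true.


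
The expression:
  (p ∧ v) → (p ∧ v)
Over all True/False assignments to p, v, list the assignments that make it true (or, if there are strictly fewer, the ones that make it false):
is always true.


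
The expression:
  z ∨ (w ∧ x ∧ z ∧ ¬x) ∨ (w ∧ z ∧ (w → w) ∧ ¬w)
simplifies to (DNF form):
z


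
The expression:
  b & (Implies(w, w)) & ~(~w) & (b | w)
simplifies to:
b & w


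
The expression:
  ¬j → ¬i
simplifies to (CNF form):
j ∨ ¬i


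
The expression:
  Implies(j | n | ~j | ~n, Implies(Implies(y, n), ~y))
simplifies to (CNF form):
~n | ~y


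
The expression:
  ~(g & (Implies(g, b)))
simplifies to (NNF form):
~b | ~g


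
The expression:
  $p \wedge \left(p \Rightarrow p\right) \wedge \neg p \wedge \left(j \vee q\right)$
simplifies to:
$\text{False}$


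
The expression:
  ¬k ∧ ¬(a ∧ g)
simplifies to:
¬k ∧ (¬a ∨ ¬g)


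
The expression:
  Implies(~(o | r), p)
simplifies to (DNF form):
o | p | r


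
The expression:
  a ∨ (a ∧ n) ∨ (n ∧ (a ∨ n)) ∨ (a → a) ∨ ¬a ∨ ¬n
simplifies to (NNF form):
True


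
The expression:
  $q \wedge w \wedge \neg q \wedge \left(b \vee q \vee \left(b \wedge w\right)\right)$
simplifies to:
$\text{False}$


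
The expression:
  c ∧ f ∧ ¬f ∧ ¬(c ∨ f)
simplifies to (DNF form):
False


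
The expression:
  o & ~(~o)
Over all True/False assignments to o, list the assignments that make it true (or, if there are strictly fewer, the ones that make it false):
is true only for:
  o=True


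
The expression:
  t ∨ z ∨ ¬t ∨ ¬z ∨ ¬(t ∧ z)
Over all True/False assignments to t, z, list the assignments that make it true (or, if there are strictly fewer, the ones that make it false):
is always true.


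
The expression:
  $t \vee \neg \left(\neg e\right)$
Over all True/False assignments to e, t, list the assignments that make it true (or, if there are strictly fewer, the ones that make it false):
is false only for:
  e=False, t=False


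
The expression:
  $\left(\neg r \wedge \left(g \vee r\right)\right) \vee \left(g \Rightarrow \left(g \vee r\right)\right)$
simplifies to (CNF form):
$\text{True}$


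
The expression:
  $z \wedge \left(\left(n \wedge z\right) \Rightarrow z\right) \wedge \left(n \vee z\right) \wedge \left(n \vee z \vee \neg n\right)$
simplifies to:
$z$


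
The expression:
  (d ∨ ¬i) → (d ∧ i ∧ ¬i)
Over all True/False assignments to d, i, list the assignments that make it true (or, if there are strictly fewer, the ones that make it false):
is true only for:
  d=False, i=True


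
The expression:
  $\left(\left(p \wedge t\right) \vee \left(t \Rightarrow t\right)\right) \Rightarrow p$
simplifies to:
$p$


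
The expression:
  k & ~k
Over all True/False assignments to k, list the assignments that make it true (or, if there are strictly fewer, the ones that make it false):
is never true.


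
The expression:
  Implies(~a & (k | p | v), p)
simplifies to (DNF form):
a | p | (~k & ~v)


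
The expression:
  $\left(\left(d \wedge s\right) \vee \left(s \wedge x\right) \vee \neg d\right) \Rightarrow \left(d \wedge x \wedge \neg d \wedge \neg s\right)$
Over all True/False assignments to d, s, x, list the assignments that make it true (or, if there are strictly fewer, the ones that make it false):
is true only for:
  d=True, s=False, x=False;
  d=True, s=False, x=True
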